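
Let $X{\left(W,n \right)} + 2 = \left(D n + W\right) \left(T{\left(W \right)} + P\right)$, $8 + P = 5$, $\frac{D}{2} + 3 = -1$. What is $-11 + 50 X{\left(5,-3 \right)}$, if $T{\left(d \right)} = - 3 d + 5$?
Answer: $-18961$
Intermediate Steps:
$D = -8$ ($D = -6 + 2 \left(-1\right) = -6 - 2 = -8$)
$P = -3$ ($P = -8 + 5 = -3$)
$T{\left(d \right)} = 5 - 3 d$
$X{\left(W,n \right)} = -2 + \left(2 - 3 W\right) \left(W - 8 n\right)$ ($X{\left(W,n \right)} = -2 + \left(- 8 n + W\right) \left(\left(5 - 3 W\right) - 3\right) = -2 + \left(W - 8 n\right) \left(2 - 3 W\right) = -2 + \left(2 - 3 W\right) \left(W - 8 n\right)$)
$-11 + 50 X{\left(5,-3 \right)} = -11 + 50 \left(-2 - -48 - 3 \cdot 5^{2} + 2 \cdot 5 + 24 \cdot 5 \left(-3\right)\right) = -11 + 50 \left(-2 + 48 - 75 + 10 - 360\right) = -11 + 50 \left(-379\right) = -11 - 18950 = -18961$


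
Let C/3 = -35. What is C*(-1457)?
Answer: 152985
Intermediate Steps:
C = -105 (C = 3*(-35) = -105)
C*(-1457) = -105*(-1457) = 152985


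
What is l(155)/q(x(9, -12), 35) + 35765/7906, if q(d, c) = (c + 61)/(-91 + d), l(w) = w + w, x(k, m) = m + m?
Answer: -69603865/189744 ≈ -366.83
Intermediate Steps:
x(k, m) = 2*m
l(w) = 2*w
q(d, c) = (61 + c)/(-91 + d)
l(155)/q(x(9, -12), 35) + 35765/7906 = (2*155)/(((61 + 35)/(-91 + 2*(-12)))) + 35765/7906 = 310/((96/(-91 - 24))) + 35765*(1/7906) = 310/((96/(-115))) + 35765/7906 = 310/((-1/115*96)) + 35765/7906 = 310/(-96/115) + 35765/7906 = 310*(-115/96) + 35765/7906 = -17825/48 + 35765/7906 = -69603865/189744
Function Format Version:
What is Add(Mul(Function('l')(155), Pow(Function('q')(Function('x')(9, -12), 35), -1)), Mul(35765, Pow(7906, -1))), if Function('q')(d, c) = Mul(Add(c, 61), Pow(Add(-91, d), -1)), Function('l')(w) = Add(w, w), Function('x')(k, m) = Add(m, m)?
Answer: Rational(-69603865, 189744) ≈ -366.83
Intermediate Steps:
Function('x')(k, m) = Mul(2, m)
Function('l')(w) = Mul(2, w)
Function('q')(d, c) = Mul(Pow(Add(-91, d), -1), Add(61, c)) (Function('q')(d, c) = Mul(Add(61, c), Pow(Add(-91, d), -1)) = Mul(Pow(Add(-91, d), -1), Add(61, c)))
Add(Mul(Function('l')(155), Pow(Function('q')(Function('x')(9, -12), 35), -1)), Mul(35765, Pow(7906, -1))) = Add(Mul(Mul(2, 155), Pow(Mul(Pow(Add(-91, Mul(2, -12)), -1), Add(61, 35)), -1)), Mul(35765, Pow(7906, -1))) = Add(Mul(310, Pow(Mul(Pow(Add(-91, -24), -1), 96), -1)), Mul(35765, Rational(1, 7906))) = Add(Mul(310, Pow(Mul(Pow(-115, -1), 96), -1)), Rational(35765, 7906)) = Add(Mul(310, Pow(Mul(Rational(-1, 115), 96), -1)), Rational(35765, 7906)) = Add(Mul(310, Pow(Rational(-96, 115), -1)), Rational(35765, 7906)) = Add(Mul(310, Rational(-115, 96)), Rational(35765, 7906)) = Add(Rational(-17825, 48), Rational(35765, 7906)) = Rational(-69603865, 189744)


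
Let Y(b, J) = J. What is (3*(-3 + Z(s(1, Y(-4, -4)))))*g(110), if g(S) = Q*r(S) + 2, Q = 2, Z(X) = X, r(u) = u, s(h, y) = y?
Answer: -4662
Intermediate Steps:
g(S) = 2 + 2*S (g(S) = 2*S + 2 = 2 + 2*S)
(3*(-3 + Z(s(1, Y(-4, -4)))))*g(110) = (3*(-3 - 4))*(2 + 2*110) = (3*(-7))*(2 + 220) = -21*222 = -4662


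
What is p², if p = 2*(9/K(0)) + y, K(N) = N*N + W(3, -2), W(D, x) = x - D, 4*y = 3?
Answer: 3249/400 ≈ 8.1225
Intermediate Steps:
y = ¾ (y = (¼)*3 = ¾ ≈ 0.75000)
K(N) = -5 + N² (K(N) = N*N + (-2 - 1*3) = N² + (-2 - 3) = N² - 5 = -5 + N²)
p = -57/20 (p = 2*(9/(-5 + 0²)) + ¾ = 2*(9/(-5 + 0)) + ¾ = 2*(9/(-5)) + ¾ = 2*(9*(-⅕)) + ¾ = 2*(-9/5) + ¾ = -18/5 + ¾ = -57/20 ≈ -2.8500)
p² = (-57/20)² = 3249/400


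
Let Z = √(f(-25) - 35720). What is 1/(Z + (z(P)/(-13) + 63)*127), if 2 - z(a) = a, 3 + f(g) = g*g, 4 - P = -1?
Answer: 678561/5452019399 - 169*I*√35098/10904038798 ≈ 0.00012446 - 2.9036e-6*I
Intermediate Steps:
P = 5 (P = 4 - 1*(-1) = 4 + 1 = 5)
f(g) = -3 + g² (f(g) = -3 + g*g = -3 + g²)
z(a) = 2 - a
Z = I*√35098 (Z = √((-3 + (-25)²) - 35720) = √((-3 + 625) - 35720) = √(622 - 35720) = √(-35098) = I*√35098 ≈ 187.34*I)
1/(Z + (z(P)/(-13) + 63)*127) = 1/(I*√35098 + ((2 - 1*5)/(-13) + 63)*127) = 1/(I*√35098 + ((2 - 5)*(-1/13) + 63)*127) = 1/(I*√35098 + (-3*(-1/13) + 63)*127) = 1/(I*√35098 + (3/13 + 63)*127) = 1/(I*√35098 + (822/13)*127) = 1/(I*√35098 + 104394/13) = 1/(104394/13 + I*√35098)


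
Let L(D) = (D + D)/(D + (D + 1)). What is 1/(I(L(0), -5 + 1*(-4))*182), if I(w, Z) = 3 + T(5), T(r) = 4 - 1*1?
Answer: 1/1092 ≈ 0.00091575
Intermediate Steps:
T(r) = 3 (T(r) = 4 - 1 = 3)
L(D) = 2*D/(1 + 2*D) (L(D) = (2*D)/(D + (1 + D)) = (2*D)/(1 + 2*D) = 2*D/(1 + 2*D))
I(w, Z) = 6 (I(w, Z) = 3 + 3 = 6)
1/(I(L(0), -5 + 1*(-4))*182) = 1/(6*182) = 1/1092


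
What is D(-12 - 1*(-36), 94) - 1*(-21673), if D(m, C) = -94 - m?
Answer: 21555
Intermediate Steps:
D(-12 - 1*(-36), 94) - 1*(-21673) = (-94 - (-12 - 1*(-36))) - 1*(-21673) = (-94 - (-12 + 36)) + 21673 = (-94 - 1*24) + 21673 = (-94 - 24) + 21673 = -118 + 21673 = 21555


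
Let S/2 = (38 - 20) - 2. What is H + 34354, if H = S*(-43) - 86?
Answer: 32892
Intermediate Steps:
S = 32 (S = 2*((38 - 20) - 2) = 2*(18 - 2) = 2*16 = 32)
H = -1462 (H = 32*(-43) - 86 = -1376 - 86 = -1462)
H + 34354 = -1462 + 34354 = 32892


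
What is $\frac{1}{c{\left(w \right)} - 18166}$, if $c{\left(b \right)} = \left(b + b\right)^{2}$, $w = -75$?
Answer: $\frac{1}{4334} \approx 0.00023073$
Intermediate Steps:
$c{\left(b \right)} = 4 b^{2}$ ($c{\left(b \right)} = \left(2 b\right)^{2} = 4 b^{2}$)
$\frac{1}{c{\left(w \right)} - 18166} = \frac{1}{4 \left(-75\right)^{2} - 18166} = \frac{1}{4 \cdot 5625 - 18166} = \frac{1}{22500 - 18166} = \frac{1}{4334}$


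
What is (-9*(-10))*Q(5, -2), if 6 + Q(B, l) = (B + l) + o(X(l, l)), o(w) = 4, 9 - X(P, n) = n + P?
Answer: 90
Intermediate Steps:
X(P, n) = 9 - P - n (X(P, n) = 9 - (n + P) = 9 - (P + n) = 9 + (-P - n) = 9 - P - n)
Q(B, l) = -2 + B + l (Q(B, l) = -6 + ((B + l) + 4) = -6 + (4 + B + l) = -2 + B + l)
(-9*(-10))*Q(5, -2) = (-9*(-10))*(-2 + 5 - 2) = 90*1 = 90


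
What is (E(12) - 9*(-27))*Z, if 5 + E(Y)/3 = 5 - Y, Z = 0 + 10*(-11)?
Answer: -22770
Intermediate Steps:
Z = -110 (Z = 0 - 110 = -110)
E(Y) = -3*Y (E(Y) = -15 + 3*(5 - Y) = -15 + (15 - 3*Y) = -3*Y)
(E(12) - 9*(-27))*Z = (-3*12 - 9*(-27))*(-110) = (-36 + 243)*(-110) = 207*(-110) = -22770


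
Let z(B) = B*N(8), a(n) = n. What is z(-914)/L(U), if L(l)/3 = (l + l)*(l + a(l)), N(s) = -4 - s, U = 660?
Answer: 457/217800 ≈ 0.0020983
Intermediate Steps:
L(l) = 12*l² (L(l) = 3*((l + l)*(l + l)) = 3*((2*l)*(2*l)) = 3*(4*l²) = 12*l²)
z(B) = -12*B (z(B) = B*(-4 - 1*8) = B*(-4 - 8) = B*(-12) = -12*B)
z(-914)/L(U) = (-12*(-914))/((12*660²)) = 10968/((12*435600)) = 10968/5227200 = 10968*(1/5227200) = 457/217800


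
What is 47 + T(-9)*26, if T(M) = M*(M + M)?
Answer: 4259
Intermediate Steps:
T(M) = 2*M² (T(M) = M*(2*M) = 2*M²)
47 + T(-9)*26 = 47 + (2*(-9)²)*26 = 47 + (2*81)*26 = 47 + 162*26 = 47 + 4212 = 4259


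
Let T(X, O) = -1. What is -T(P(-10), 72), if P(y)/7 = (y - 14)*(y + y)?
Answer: 1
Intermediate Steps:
P(y) = 14*y*(-14 + y) (P(y) = 7*((y - 14)*(y + y)) = 7*((-14 + y)*(2*y)) = 7*(2*y*(-14 + y)) = 14*y*(-14 + y))
-T(P(-10), 72) = -1*(-1) = 1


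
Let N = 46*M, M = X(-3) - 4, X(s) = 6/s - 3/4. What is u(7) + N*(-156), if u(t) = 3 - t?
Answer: 48434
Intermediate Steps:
X(s) = -3/4 + 6/s (X(s) = 6/s - 3*1/4 = 6/s - 3/4 = -3/4 + 6/s)
M = -27/4 (M = (-3/4 + 6/(-3)) - 4 = (-3/4 + 6*(-1/3)) - 4 = (-3/4 - 2) - 4 = -11/4 - 4 = -27/4 ≈ -6.7500)
N = -621/2 (N = 46*(-27/4) = -621/2 ≈ -310.50)
u(7) + N*(-156) = (3 - 1*7) - 621/2*(-156) = (3 - 7) + 48438 = -4 + 48438 = 48434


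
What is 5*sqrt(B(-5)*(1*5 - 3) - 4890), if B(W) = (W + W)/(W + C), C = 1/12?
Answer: 15*I*sqrt(1889770)/59 ≈ 349.5*I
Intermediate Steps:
C = 1/12 ≈ 0.083333
B(W) = 2*W/(1/12 + W) (B(W) = (W + W)/(W + 1/12) = (2*W)/(1/12 + W) = 2*W/(1/12 + W))
5*sqrt(B(-5)*(1*5 - 3) - 4890) = 5*sqrt((24*(-5)/(1 + 12*(-5)))*(1*5 - 3) - 4890) = 5*sqrt((24*(-5)/(1 - 60))*(5 - 3) - 4890) = 5*sqrt((24*(-5)/(-59))*2 - 4890) = 5*sqrt((24*(-5)*(-1/59))*2 - 4890) = 5*sqrt((120/59)*2 - 4890) = 5*sqrt(240/59 - 4890) = 5*sqrt(-288270/59) = 5*(3*I*sqrt(1889770)/59) = 15*I*sqrt(1889770)/59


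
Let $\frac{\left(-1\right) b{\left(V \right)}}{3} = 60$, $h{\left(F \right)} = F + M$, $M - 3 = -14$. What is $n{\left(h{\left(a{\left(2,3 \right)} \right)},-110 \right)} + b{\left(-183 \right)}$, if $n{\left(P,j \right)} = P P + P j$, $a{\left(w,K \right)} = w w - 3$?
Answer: $1020$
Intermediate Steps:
$M = -11$ ($M = 3 - 14 = -11$)
$a{\left(w,K \right)} = -3 + w^{2}$ ($a{\left(w,K \right)} = w^{2} - 3 = -3 + w^{2}$)
$h{\left(F \right)} = -11 + F$ ($h{\left(F \right)} = F - 11 = -11 + F$)
$b{\left(V \right)} = -180$ ($b{\left(V \right)} = \left(-3\right) 60 = -180$)
$n{\left(P,j \right)} = P^{2} + P j$
$n{\left(h{\left(a{\left(2,3 \right)} \right)},-110 \right)} + b{\left(-183 \right)} = \left(-11 - \left(3 - 2^{2}\right)\right) \left(\left(-11 - \left(3 - 2^{2}\right)\right) - 110\right) - 180 = \left(-11 + \left(-3 + 4\right)\right) \left(\left(-11 + \left(-3 + 4\right)\right) - 110\right) - 180 = \left(-11 + 1\right) \left(\left(-11 + 1\right) - 110\right) - 180 = - 10 \left(-10 - 110\right) - 180 = \left(-10\right) \left(-120\right) - 180 = 1200 - 180 = 1020$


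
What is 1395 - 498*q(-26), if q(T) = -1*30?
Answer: 16335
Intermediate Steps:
q(T) = -30
1395 - 498*q(-26) = 1395 - 498*(-30) = 1395 + 14940 = 16335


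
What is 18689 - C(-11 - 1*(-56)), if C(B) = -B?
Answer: 18734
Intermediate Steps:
18689 - C(-11 - 1*(-56)) = 18689 - (-1)*(-11 - 1*(-56)) = 18689 - (-1)*(-11 + 56) = 18689 - (-1)*45 = 18689 - 1*(-45) = 18689 + 45 = 18734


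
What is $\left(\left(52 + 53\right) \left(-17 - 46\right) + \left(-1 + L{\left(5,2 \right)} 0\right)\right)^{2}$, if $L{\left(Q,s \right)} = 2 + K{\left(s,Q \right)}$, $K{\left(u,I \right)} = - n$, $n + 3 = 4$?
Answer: $43771456$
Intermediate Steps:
$n = 1$ ($n = -3 + 4 = 1$)
$K{\left(u,I \right)} = -1$ ($K{\left(u,I \right)} = \left(-1\right) 1 = -1$)
$L{\left(Q,s \right)} = 1$ ($L{\left(Q,s \right)} = 2 - 1 = 1$)
$\left(\left(52 + 53\right) \left(-17 - 46\right) + \left(-1 + L{\left(5,2 \right)} 0\right)\right)^{2} = \left(\left(52 + 53\right) \left(-17 - 46\right) + \left(-1 + 1 \cdot 0\right)\right)^{2} = \left(105 \left(-63\right) + \left(-1 + 0\right)\right)^{2} = \left(-6615 - 1\right)^{2} = \left(-6616\right)^{2} = 43771456$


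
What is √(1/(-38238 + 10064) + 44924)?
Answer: 5*√1426380621874/28174 ≈ 211.95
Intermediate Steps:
√(1/(-38238 + 10064) + 44924) = √(1/(-28174) + 44924) = √(-1/28174 + 44924) = √(1265688775/28174) = 5*√1426380621874/28174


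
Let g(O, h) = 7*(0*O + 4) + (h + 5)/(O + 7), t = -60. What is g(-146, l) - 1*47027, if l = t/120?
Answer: -13065731/278 ≈ -46999.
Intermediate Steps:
l = -½ (l = -60/120 = -60*1/120 = -½ ≈ -0.50000)
g(O, h) = 28 + (5 + h)/(7 + O) (g(O, h) = 7*(0 + 4) + (5 + h)/(7 + O) = 7*4 + (5 + h)/(7 + O) = 28 + (5 + h)/(7 + O))
g(-146, l) - 1*47027 = (201 - ½ + 28*(-146))/(7 - 146) - 1*47027 = (201 - ½ - 4088)/(-139) - 47027 = -1/139*(-7775/2) - 47027 = 7775/278 - 47027 = -13065731/278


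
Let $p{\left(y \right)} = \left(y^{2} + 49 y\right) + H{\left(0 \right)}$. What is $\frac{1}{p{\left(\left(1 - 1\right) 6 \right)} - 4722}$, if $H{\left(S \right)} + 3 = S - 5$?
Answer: $- \frac{1}{4730} \approx -0.00021142$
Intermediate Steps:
$H{\left(S \right)} = -8 + S$ ($H{\left(S \right)} = -3 + \left(S - 5\right) = -3 + \left(-5 + S\right) = -8 + S$)
$p{\left(y \right)} = -8 + y^{2} + 49 y$ ($p{\left(y \right)} = \left(y^{2} + 49 y\right) + \left(-8 + 0\right) = \left(y^{2} + 49 y\right) - 8 = -8 + y^{2} + 49 y$)
$\frac{1}{p{\left(\left(1 - 1\right) 6 \right)} - 4722} = \frac{1}{\left(-8 + \left(\left(1 - 1\right) 6\right)^{2} + 49 \left(1 - 1\right) 6\right) - 4722} = \frac{1}{\left(-8 + \left(0 \cdot 6\right)^{2} + 49 \cdot 0 \cdot 6\right) - 4722} = \frac{1}{\left(-8 + 0^{2} + 49 \cdot 0\right) - 4722} = \frac{1}{\left(-8 + 0 + 0\right) - 4722} = \frac{1}{-8 - 4722} = \frac{1}{-4730} = - \frac{1}{4730}$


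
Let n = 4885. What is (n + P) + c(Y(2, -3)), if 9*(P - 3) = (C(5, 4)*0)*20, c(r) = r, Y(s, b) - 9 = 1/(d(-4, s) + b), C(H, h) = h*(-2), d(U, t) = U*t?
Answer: 53866/11 ≈ 4896.9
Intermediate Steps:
C(H, h) = -2*h
Y(s, b) = 9 + 1/(b - 4*s) (Y(s, b) = 9 + 1/(-4*s + b) = 9 + 1/(b - 4*s))
P = 3 (P = 3 + ((-2*4*0)*20)/9 = 3 + (-8*0*20)/9 = 3 + (0*20)/9 = 3 + (⅑)*0 = 3 + 0 = 3)
(n + P) + c(Y(2, -3)) = (4885 + 3) + (1 - 36*2 + 9*(-3))/(-3 - 4*2) = 4888 + (1 - 72 - 27)/(-3 - 8) = 4888 - 98/(-11) = 4888 - 1/11*(-98) = 4888 + 98/11 = 53866/11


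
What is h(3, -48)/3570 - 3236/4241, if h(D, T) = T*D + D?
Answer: -4050167/5046790 ≈ -0.80252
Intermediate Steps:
h(D, T) = D + D*T (h(D, T) = D*T + D = D + D*T)
h(3, -48)/3570 - 3236/4241 = (3*(1 - 48))/3570 - 3236/4241 = (3*(-47))*(1/3570) - 3236*1/4241 = -141*1/3570 - 3236/4241 = -47/1190 - 3236/4241 = -4050167/5046790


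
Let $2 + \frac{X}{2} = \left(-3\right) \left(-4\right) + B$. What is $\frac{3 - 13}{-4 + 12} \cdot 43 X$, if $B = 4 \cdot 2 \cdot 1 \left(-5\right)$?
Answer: $3225$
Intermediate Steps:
$B = -40$ ($B = 4 \cdot 2 \left(-5\right) = 8 \left(-5\right) = -40$)
$X = -60$ ($X = -4 + 2 \left(\left(-3\right) \left(-4\right) - 40\right) = -4 + 2 \left(12 - 40\right) = -4 + 2 \left(-28\right) = -4 - 56 = -60$)
$\frac{3 - 13}{-4 + 12} \cdot 43 X = \frac{3 - 13}{-4 + 12} \cdot 43 \left(-60\right) = \frac{3 - 13}{8} \cdot 43 \left(-60\right) = \left(3 - 13\right) \frac{1}{8} \cdot 43 \left(-60\right) = \left(-10\right) \frac{1}{8} \cdot 43 \left(-60\right) = \left(- \frac{5}{4}\right) 43 \left(-60\right) = \left(- \frac{215}{4}\right) \left(-60\right) = 3225$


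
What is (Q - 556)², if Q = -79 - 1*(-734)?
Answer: 9801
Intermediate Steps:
Q = 655 (Q = -79 + 734 = 655)
(Q - 556)² = (655 - 556)² = 99² = 9801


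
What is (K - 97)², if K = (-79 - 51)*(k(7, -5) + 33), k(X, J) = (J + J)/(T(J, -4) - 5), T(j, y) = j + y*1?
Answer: 983386881/49 ≈ 2.0069e+7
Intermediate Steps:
T(j, y) = j + y
k(X, J) = 2*J/(-9 + J) (k(X, J) = (J + J)/((J - 4) - 5) = (2*J)/((-4 + J) - 5) = (2*J)/(-9 + J) = 2*J/(-9 + J))
K = -30680/7 (K = (-79 - 51)*(2*(-5)/(-9 - 5) + 33) = -130*(2*(-5)/(-14) + 33) = -130*(2*(-5)*(-1/14) + 33) = -130*(5/7 + 33) = -130*236/7 = -30680/7 ≈ -4382.9)
(K - 97)² = (-30680/7 - 97)² = (-31359/7)² = 983386881/49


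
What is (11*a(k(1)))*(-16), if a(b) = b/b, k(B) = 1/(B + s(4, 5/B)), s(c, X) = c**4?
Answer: -176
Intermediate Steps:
k(B) = 1/(256 + B) (k(B) = 1/(B + 4**4) = 1/(B + 256) = 1/(256 + B))
a(b) = 1
(11*a(k(1)))*(-16) = (11*1)*(-16) = 11*(-16) = -176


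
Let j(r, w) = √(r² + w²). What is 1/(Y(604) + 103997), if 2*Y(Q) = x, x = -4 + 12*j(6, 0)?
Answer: 1/104031 ≈ 9.6125e-6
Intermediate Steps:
x = 68 (x = -4 + 12*√(6² + 0²) = -4 + 12*√(36 + 0) = -4 + 12*√36 = -4 + 12*6 = -4 + 72 = 68)
Y(Q) = 34 (Y(Q) = (½)*68 = 34)
1/(Y(604) + 103997) = 1/(34 + 103997) = 1/104031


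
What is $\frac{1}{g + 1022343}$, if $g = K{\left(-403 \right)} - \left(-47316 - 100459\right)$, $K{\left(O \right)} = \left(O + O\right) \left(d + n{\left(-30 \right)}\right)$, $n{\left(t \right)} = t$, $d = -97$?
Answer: $\frac{1}{1272480} \approx 7.8587 \cdot 10^{-7}$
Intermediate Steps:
$K{\left(O \right)} = - 254 O$ ($K{\left(O \right)} = \left(O + O\right) \left(-97 - 30\right) = 2 O \left(-127\right) = - 254 O$)
$g = 250137$ ($g = \left(-254\right) \left(-403\right) - \left(-47316 - 100459\right) = 102362 - -147775 = 102362 + 147775 = 250137$)
$\frac{1}{g + 1022343} = \frac{1}{250137 + 1022343} = \frac{1}{1272480}$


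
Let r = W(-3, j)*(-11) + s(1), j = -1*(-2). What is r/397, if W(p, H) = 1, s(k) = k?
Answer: -10/397 ≈ -0.025189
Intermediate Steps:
j = 2
r = -10 (r = 1*(-11) + 1 = -11 + 1 = -10)
r/397 = -10/397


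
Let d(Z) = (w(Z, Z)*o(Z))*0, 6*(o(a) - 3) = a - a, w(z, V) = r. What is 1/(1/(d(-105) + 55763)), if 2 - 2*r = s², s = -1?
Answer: 55763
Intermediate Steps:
r = ½ (r = 1 - ½*(-1)² = 1 - ½*1 = 1 - ½ = ½ ≈ 0.50000)
w(z, V) = ½
o(a) = 3 (o(a) = 3 + (a - a)/6 = 3 + (⅙)*0 = 3 + 0 = 3)
d(Z) = 0 (d(Z) = ((½)*3)*0 = (3/2)*0 = 0)
1/(1/(d(-105) + 55763)) = 1/(1/(0 + 55763)) = 1/(1/55763) = 55763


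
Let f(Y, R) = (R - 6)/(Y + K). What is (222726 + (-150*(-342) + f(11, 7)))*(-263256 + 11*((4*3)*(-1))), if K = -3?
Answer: -144350386023/2 ≈ -7.2175e+10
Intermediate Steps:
f(Y, R) = (-6 + R)/(-3 + Y) (f(Y, R) = (R - 6)/(Y - 3) = (-6 + R)/(-3 + Y))
(222726 + (-150*(-342) + f(11, 7)))*(-263256 + 11*((4*3)*(-1))) = (222726 + (-150*(-342) + (-6 + 7)/(-3 + 11)))*(-263256 + 11*((4*3)*(-1))) = (222726 + (51300 + 1/8))*(-263256 + 11*(12*(-1))) = (222726 + (51300 + (1/8)*1))*(-263256 + 11*(-12)) = (222726 + (51300 + 1/8))*(-263256 - 132) = (222726 + 410401/8)*(-263388) = (2192209/8)*(-263388) = -144350386023/2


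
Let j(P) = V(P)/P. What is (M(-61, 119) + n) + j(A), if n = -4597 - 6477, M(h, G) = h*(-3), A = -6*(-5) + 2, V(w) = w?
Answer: -10890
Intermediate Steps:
A = 32 (A = 30 + 2 = 32)
M(h, G) = -3*h
j(P) = 1 (j(P) = P/P = 1)
n = -11074
(M(-61, 119) + n) + j(A) = (-3*(-61) - 11074) + 1 = (183 - 11074) + 1 = -10891 + 1 = -10890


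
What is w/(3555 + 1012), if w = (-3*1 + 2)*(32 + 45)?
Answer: -77/4567 ≈ -0.016860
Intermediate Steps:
w = -77 (w = (-3 + 2)*77 = -1*77 = -77)
w/(3555 + 1012) = -77/(3555 + 1012) = -77/4567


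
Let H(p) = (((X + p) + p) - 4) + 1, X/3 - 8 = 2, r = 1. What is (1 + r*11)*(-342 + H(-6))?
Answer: -3924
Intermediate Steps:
X = 30 (X = 24 + 3*2 = 24 + 6 = 30)
H(p) = 27 + 2*p (H(p) = (((30 + p) + p) - 4) + 1 = ((30 + 2*p) - 4) + 1 = (26 + 2*p) + 1 = 27 + 2*p)
(1 + r*11)*(-342 + H(-6)) = (1 + 1*11)*(-342 + (27 + 2*(-6))) = (1 + 11)*(-342 + (27 - 12)) = 12*(-342 + 15) = 12*(-327) = -3924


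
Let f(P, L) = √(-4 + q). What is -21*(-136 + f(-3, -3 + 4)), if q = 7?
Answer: 2856 - 21*√3 ≈ 2819.6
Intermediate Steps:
f(P, L) = √3 (f(P, L) = √(-4 + 7) = √3)
-21*(-136 + f(-3, -3 + 4)) = -21*(-136 + √3) = 2856 - 21*√3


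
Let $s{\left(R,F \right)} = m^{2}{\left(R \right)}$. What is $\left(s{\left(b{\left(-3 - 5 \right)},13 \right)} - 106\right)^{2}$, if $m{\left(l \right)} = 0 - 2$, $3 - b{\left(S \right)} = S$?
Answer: $10404$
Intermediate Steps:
$b{\left(S \right)} = 3 - S$
$m{\left(l \right)} = -2$ ($m{\left(l \right)} = 0 - 2 = -2$)
$s{\left(R,F \right)} = 4$ ($s{\left(R,F \right)} = \left(-2\right)^{2} = 4$)
$\left(s{\left(b{\left(-3 - 5 \right)},13 \right)} - 106\right)^{2} = \left(4 - 106\right)^{2} = \left(-102\right)^{2} = 10404$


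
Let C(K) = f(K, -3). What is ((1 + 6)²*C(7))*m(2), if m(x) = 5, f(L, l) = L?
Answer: 1715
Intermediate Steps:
C(K) = K
((1 + 6)²*C(7))*m(2) = ((1 + 6)²*7)*5 = (7²*7)*5 = (49*7)*5 = 343*5 = 1715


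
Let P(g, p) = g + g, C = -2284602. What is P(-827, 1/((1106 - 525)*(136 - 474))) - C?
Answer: 2282948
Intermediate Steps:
P(g, p) = 2*g
P(-827, 1/((1106 - 525)*(136 - 474))) - C = 2*(-827) - 1*(-2284602) = -1654 + 2284602 = 2282948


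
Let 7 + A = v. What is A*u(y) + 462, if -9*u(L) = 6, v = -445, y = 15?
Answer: 2290/3 ≈ 763.33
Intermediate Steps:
A = -452 (A = -7 - 445 = -452)
u(L) = -2/3 (u(L) = -1/9*6 = -2/3)
A*u(y) + 462 = -452*(-2/3) + 462 = 904/3 + 462 = 2290/3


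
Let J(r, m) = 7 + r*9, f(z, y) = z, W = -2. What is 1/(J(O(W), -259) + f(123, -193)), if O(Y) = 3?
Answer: 1/157 ≈ 0.0063694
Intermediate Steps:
J(r, m) = 7 + 9*r
1/(J(O(W), -259) + f(123, -193)) = 1/((7 + 9*3) + 123) = 1/((7 + 27) + 123) = 1/(34 + 123) = 1/157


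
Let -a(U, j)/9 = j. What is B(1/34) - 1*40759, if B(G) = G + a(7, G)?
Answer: -692907/17 ≈ -40759.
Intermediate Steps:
a(U, j) = -9*j
B(G) = -8*G (B(G) = G - 9*G = -8*G)
B(1/34) - 1*40759 = -8/34 - 1*40759 = -8*1/34 - 40759 = -4/17 - 40759 = -692907/17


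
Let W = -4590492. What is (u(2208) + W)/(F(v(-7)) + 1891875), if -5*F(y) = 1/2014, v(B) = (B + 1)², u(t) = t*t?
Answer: 2867654040/19051181249 ≈ 0.15052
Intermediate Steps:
u(t) = t²
v(B) = (1 + B)²
F(y) = -1/10070 (F(y) = -⅕/2014 = -⅕*1/2014 = -1/10070)
(u(2208) + W)/(F(v(-7)) + 1891875) = (2208² - 4590492)/(-1/10070 + 1891875) = (4875264 - 4590492)/(19051181249/10070) = 284772*(10070/19051181249) = 2867654040/19051181249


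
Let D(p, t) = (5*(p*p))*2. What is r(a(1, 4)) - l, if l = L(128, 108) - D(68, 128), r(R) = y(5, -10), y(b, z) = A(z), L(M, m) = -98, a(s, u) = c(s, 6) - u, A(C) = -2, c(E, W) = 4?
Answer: 46336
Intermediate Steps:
D(p, t) = 10*p**2 (D(p, t) = (5*p**2)*2 = 10*p**2)
a(s, u) = 4 - u
y(b, z) = -2
r(R) = -2
l = -46338 (l = -98 - 10*68**2 = -98 - 10*4624 = -98 - 1*46240 = -98 - 46240 = -46338)
r(a(1, 4)) - l = -2 - 1*(-46338) = -2 + 46338 = 46336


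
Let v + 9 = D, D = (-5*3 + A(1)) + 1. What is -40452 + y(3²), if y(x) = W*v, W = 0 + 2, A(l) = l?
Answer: -40496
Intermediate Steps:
D = -13 (D = (-5*3 + 1) + 1 = (-15 + 1) + 1 = -14 + 1 = -13)
v = -22 (v = -9 - 13 = -22)
W = 2
y(x) = -44 (y(x) = 2*(-22) = -44)
-40452 + y(3²) = -40452 - 44 = -40496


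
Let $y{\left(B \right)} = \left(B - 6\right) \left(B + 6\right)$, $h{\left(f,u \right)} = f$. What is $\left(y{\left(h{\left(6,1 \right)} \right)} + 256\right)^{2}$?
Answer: $65536$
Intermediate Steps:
$y{\left(B \right)} = \left(-6 + B\right) \left(6 + B\right)$
$\left(y{\left(h{\left(6,1 \right)} \right)} + 256\right)^{2} = \left(\left(-36 + 6^{2}\right) + 256\right)^{2} = \left(\left(-36 + 36\right) + 256\right)^{2} = \left(0 + 256\right)^{2} = 256^{2} = 65536$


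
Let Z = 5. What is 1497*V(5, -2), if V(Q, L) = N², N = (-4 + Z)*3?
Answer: 13473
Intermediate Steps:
N = 3 (N = (-4 + 5)*3 = 1*3 = 3)
V(Q, L) = 9 (V(Q, L) = 3² = 9)
1497*V(5, -2) = 1497*9 = 13473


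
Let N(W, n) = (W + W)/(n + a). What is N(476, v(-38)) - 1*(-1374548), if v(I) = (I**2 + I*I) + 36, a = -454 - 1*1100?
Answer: 941565856/685 ≈ 1.3745e+6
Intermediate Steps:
a = -1554 (a = -454 - 1100 = -1554)
v(I) = 36 + 2*I**2 (v(I) = (I**2 + I**2) + 36 = 2*I**2 + 36 = 36 + 2*I**2)
N(W, n) = 2*W/(-1554 + n) (N(W, n) = (W + W)/(n - 1554) = (2*W)/(-1554 + n) = 2*W/(-1554 + n))
N(476, v(-38)) - 1*(-1374548) = 2*476/(-1554 + (36 + 2*(-38)**2)) - 1*(-1374548) = 2*476/(-1554 + (36 + 2*1444)) + 1374548 = 2*476/(-1554 + (36 + 2888)) + 1374548 = 2*476/(-1554 + 2924) + 1374548 = 2*476/1370 + 1374548 = 2*476*(1/1370) + 1374548 = 476/685 + 1374548 = 941565856/685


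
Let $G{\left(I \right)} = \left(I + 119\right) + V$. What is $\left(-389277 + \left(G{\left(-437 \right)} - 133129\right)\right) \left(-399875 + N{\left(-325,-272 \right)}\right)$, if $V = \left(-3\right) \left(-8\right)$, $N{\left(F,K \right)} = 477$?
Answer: $208765334600$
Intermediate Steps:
$V = 24$
$G{\left(I \right)} = 143 + I$ ($G{\left(I \right)} = \left(I + 119\right) + 24 = \left(119 + I\right) + 24 = 143 + I$)
$\left(-389277 + \left(G{\left(-437 \right)} - 133129\right)\right) \left(-399875 + N{\left(-325,-272 \right)}\right) = \left(-389277 + \left(\left(143 - 437\right) - 133129\right)\right) \left(-399875 + 477\right) = \left(-389277 - 133423\right) \left(-399398\right) = \left(-522700\right) \left(-399398\right) = 208765334600$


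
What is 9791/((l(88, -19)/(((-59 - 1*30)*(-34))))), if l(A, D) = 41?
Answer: 29627566/41 ≈ 7.2262e+5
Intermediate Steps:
9791/((l(88, -19)/(((-59 - 1*30)*(-34))))) = 9791/((41/(((-59 - 1*30)*(-34))))) = 9791/((41/(((-59 - 30)*(-34))))) = 9791/((41/((-89*(-34))))) = 9791/((41/3026)) = 9791/((41*(1/3026))) = 9791/(41/3026) = 9791*(3026/41) = 29627566/41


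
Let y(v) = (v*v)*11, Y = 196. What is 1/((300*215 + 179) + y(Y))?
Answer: 1/487255 ≈ 2.0523e-6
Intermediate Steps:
y(v) = 11*v² (y(v) = v²*11 = 11*v²)
1/((300*215 + 179) + y(Y)) = 1/((300*215 + 179) + 11*196²) = 1/((64500 + 179) + 11*38416) = 1/(64679 + 422576) = 1/487255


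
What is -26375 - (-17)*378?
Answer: -19949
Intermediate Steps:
-26375 - (-17)*378 = -26375 - 1*(-6426) = -26375 + 6426 = -19949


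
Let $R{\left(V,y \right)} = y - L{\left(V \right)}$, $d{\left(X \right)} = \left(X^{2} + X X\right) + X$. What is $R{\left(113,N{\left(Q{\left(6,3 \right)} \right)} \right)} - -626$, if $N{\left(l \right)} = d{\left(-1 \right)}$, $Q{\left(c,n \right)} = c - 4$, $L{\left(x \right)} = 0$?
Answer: $627$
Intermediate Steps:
$Q{\left(c,n \right)} = -4 + c$
$d{\left(X \right)} = X + 2 X^{2}$ ($d{\left(X \right)} = \left(X^{2} + X^{2}\right) + X = 2 X^{2} + X = X + 2 X^{2}$)
$N{\left(l \right)} = 1$ ($N{\left(l \right)} = - (1 + 2 \left(-1\right)) = - (1 - 2) = \left(-1\right) \left(-1\right) = 1$)
$R{\left(V,y \right)} = y$ ($R{\left(V,y \right)} = y - 0 = y + 0 = y$)
$R{\left(113,N{\left(Q{\left(6,3 \right)} \right)} \right)} - -626 = 1 - -626 = 1 + 626 = 627$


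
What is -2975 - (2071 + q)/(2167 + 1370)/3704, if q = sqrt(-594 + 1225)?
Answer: -38975619871/13101048 - sqrt(631)/13101048 ≈ -2975.0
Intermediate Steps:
q = sqrt(631) ≈ 25.120
-2975 - (2071 + q)/(2167 + 1370)/3704 = -2975 - (2071 + sqrt(631))/(2167 + 1370)/3704 = -2975 - (2071 + sqrt(631))/3537/3704 = -2975 - (2071 + sqrt(631))*(1/3537)/3704 = -2975 - (2071/3537 + sqrt(631)/3537)/3704 = -2975 - (2071/13101048 + sqrt(631)/13101048) = -2975 + (-2071/13101048 - sqrt(631)/13101048) = -38975619871/13101048 - sqrt(631)/13101048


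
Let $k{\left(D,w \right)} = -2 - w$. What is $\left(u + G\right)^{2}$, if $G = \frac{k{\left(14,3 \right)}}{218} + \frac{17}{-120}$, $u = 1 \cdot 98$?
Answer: $\frac{1637598817969}{171086400} \approx 9571.8$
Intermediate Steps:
$u = 98$
$G = - \frac{2153}{13080}$ ($G = \frac{-2 - 3}{218} + \frac{17}{-120} = \left(-2 - 3\right) \frac{1}{218} + 17 \left(- \frac{1}{120}\right) = \left(-5\right) \frac{1}{218} - \frac{17}{120} = - \frac{5}{218} - \frac{17}{120} = - \frac{2153}{13080} \approx -0.1646$)
$\left(u + G\right)^{2} = \left(98 - \frac{2153}{13080}\right)^{2} = \left(\frac{1279687}{13080}\right)^{2} = \frac{1637598817969}{171086400}$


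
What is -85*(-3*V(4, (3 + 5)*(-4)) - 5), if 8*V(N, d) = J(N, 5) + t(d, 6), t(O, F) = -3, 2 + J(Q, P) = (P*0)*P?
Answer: 2125/8 ≈ 265.63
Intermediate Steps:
J(Q, P) = -2 (J(Q, P) = -2 + (P*0)*P = -2 + 0*P = -2 + 0 = -2)
V(N, d) = -5/8 (V(N, d) = (-2 - 3)/8 = (⅛)*(-5) = -5/8)
-85*(-3*V(4, (3 + 5)*(-4)) - 5) = -85*(-3*(-5/8) - 5) = -85*(15/8 - 5) = -85*(-25/8) = 2125/8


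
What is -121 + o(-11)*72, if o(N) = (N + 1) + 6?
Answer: -409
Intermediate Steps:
o(N) = 7 + N (o(N) = (1 + N) + 6 = 7 + N)
-121 + o(-11)*72 = -121 + (7 - 11)*72 = -121 - 4*72 = -121 - 288 = -409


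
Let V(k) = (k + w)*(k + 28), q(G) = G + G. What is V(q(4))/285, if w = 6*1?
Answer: 168/95 ≈ 1.7684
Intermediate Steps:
w = 6
q(G) = 2*G
V(k) = (6 + k)*(28 + k) (V(k) = (k + 6)*(k + 28) = (6 + k)*(28 + k))
V(q(4))/285 = (168 + (2*4)² + 34*(2*4))/285 = (168 + 8² + 34*8)*(1/285) = (168 + 64 + 272)*(1/285) = 504*(1/285) = 168/95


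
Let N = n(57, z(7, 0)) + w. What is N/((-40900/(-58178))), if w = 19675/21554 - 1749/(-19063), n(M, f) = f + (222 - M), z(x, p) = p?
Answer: 180374558971799/763870526900 ≈ 236.13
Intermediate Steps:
n(M, f) = 222 + f - M
w = 37523861/37353082 (w = 19675*(1/21554) - 1749*(-1/19063) = 19675/21554 + 159/1733 = 37523861/37353082 ≈ 1.0046)
N = 6200782391/37353082 (N = (222 + 0 - 1*57) + 37523861/37353082 = (222 + 0 - 57) + 37523861/37353082 = 165 + 37523861/37353082 = 6200782391/37353082 ≈ 166.00)
N/((-40900/(-58178))) = 6200782391/(37353082*((-40900/(-58178)))) = 6200782391/(37353082*((-40900*(-1/58178)))) = 6200782391/(37353082*(20450/29089)) = (6200782391/37353082)*(29089/20450) = 180374558971799/763870526900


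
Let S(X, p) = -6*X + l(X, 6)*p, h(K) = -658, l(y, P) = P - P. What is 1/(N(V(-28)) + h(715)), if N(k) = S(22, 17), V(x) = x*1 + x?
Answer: -1/790 ≈ -0.0012658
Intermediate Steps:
l(y, P) = 0
S(X, p) = -6*X (S(X, p) = -6*X + 0*p = -6*X + 0 = -6*X)
V(x) = 2*x (V(x) = x + x = 2*x)
N(k) = -132 (N(k) = -6*22 = -132)
1/(N(V(-28)) + h(715)) = 1/(-132 - 658) = 1/(-790) = -1/790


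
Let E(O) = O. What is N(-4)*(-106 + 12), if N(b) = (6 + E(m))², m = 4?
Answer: -9400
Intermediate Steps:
N(b) = 100 (N(b) = (6 + 4)² = 10² = 100)
N(-4)*(-106 + 12) = 100*(-106 + 12) = 100*(-94) = -9400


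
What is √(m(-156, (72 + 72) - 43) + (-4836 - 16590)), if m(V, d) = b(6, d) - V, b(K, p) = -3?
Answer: I*√21273 ≈ 145.85*I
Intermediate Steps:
m(V, d) = -3 - V
√(m(-156, (72 + 72) - 43) + (-4836 - 16590)) = √((-3 - 1*(-156)) + (-4836 - 16590)) = √((-3 + 156) - 21426) = √(153 - 21426) = √(-21273) = I*√21273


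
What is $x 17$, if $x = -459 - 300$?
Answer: $-12903$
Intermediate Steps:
$x = -759$
$x 17 = \left(-759\right) 17 = -12903$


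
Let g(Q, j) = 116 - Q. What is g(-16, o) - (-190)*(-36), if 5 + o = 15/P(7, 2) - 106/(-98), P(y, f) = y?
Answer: -6708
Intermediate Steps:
o = -87/49 (o = -5 + (15/7 - 106/(-98)) = -5 + (15*(⅐) - 106*(-1/98)) = -5 + (15/7 + 53/49) = -5 + 158/49 = -87/49 ≈ -1.7755)
g(-16, o) - (-190)*(-36) = (116 - 1*(-16)) - (-190)*(-36) = (116 + 16) - 1*6840 = 132 - 6840 = -6708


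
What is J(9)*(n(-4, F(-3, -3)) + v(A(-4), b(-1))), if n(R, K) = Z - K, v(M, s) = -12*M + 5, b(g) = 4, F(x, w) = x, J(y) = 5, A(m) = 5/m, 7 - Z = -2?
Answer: 160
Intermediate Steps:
Z = 9 (Z = 7 - 1*(-2) = 7 + 2 = 9)
v(M, s) = 5 - 12*M
n(R, K) = 9 - K
J(9)*(n(-4, F(-3, -3)) + v(A(-4), b(-1))) = 5*((9 - 1*(-3)) + (5 - 60/(-4))) = 5*((9 + 3) + (5 - 60*(-1)/4)) = 5*(12 + (5 - 12*(-5/4))) = 5*(12 + (5 + 15)) = 5*(12 + 20) = 5*32 = 160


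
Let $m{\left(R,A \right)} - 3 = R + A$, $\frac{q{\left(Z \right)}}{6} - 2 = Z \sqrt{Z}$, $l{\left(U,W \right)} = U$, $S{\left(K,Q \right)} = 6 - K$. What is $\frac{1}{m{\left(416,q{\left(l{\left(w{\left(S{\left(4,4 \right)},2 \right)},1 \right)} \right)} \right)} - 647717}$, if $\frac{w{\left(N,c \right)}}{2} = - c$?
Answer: $- \frac{107881}{69829861350} + \frac{4 i}{34914930675} \approx -1.5449 \cdot 10^{-6} + 1.1456 \cdot 10^{-10} i$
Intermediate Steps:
$w{\left(N,c \right)} = - 2 c$ ($w{\left(N,c \right)} = 2 \left(- c\right) = - 2 c$)
$q{\left(Z \right)} = 12 + 6 Z^{\frac{3}{2}}$ ($q{\left(Z \right)} = 12 + 6 Z \sqrt{Z} = 12 + 6 Z^{\frac{3}{2}}$)
$m{\left(R,A \right)} = 3 + A + R$ ($m{\left(R,A \right)} = 3 + \left(R + A\right) = 3 + \left(A + R\right) = 3 + A + R$)
$\frac{1}{m{\left(416,q{\left(l{\left(w{\left(S{\left(4,4 \right)},2 \right)},1 \right)} \right)} \right)} - 647717} = \frac{1}{\left(3 + \left(12 + 6 \left(\left(-2\right) 2\right)^{\frac{3}{2}}\right) + 416\right) - 647717} = \frac{1}{\left(3 + \left(12 + 6 \left(-4\right)^{\frac{3}{2}}\right) + 416\right) - 647717} = \frac{1}{\left(3 + \left(12 + 6 \left(- 8 i\right)\right) + 416\right) - 647717} = \frac{1}{\left(3 + \left(12 - 48 i\right) + 416\right) - 647717} = \frac{1}{\left(431 - 48 i\right) - 647717} = \frac{1}{-647286 - 48 i} = \frac{-647286 + 48 i}{418979168100}$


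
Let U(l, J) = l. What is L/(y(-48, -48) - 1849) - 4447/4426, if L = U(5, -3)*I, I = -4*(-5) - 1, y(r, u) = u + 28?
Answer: -8731913/8272194 ≈ -1.0556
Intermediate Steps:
y(r, u) = 28 + u
I = 19 (I = 20 - 1 = 19)
L = 95 (L = 5*19 = 95)
L/(y(-48, -48) - 1849) - 4447/4426 = 95/((28 - 48) - 1849) - 4447/4426 = 95/(-20 - 1849) - 4447*1/4426 = 95/(-1869) - 4447/4426 = 95*(-1/1869) - 4447/4426 = -95/1869 - 4447/4426 = -8731913/8272194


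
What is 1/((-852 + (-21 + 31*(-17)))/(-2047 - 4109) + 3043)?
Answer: 1539/4683527 ≈ 0.00032860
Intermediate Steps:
1/((-852 + (-21 + 31*(-17)))/(-2047 - 4109) + 3043) = 1/((-852 + (-21 - 527))/(-6156) + 3043) = 1/((-852 - 548)*(-1/6156) + 3043) = 1/(-1400*(-1/6156) + 3043) = 1/(350/1539 + 3043) = 1/(4683527/1539) = 1539/4683527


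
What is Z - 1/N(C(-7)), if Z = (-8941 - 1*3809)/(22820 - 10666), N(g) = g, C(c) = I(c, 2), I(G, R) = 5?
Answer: -37952/30385 ≈ -1.2490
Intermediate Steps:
C(c) = 5
Z = -6375/6077 (Z = (-8941 - 3809)/12154 = -12750*1/12154 = -6375/6077 ≈ -1.0490)
Z - 1/N(C(-7)) = -6375/6077 - 1/5 = -6375/6077 - 1*⅕ = -6375/6077 - ⅕ = -37952/30385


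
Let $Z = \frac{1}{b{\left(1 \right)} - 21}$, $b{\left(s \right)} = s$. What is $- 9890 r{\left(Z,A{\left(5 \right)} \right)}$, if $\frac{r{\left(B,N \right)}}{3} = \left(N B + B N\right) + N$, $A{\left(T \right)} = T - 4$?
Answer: $-26703$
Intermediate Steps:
$A{\left(T \right)} = -4 + T$ ($A{\left(T \right)} = T - 4 = -4 + T$)
$Z = - \frac{1}{20}$ ($Z = \frac{1}{1 - 21} = \frac{1}{-20} = - \frac{1}{20} \approx -0.05$)
$r{\left(B,N \right)} = 3 N + 6 B N$ ($r{\left(B,N \right)} = 3 \left(\left(N B + B N\right) + N\right) = 3 \left(\left(B N + B N\right) + N\right) = 3 \left(2 B N + N\right) = 3 \left(N + 2 B N\right) = 3 N + 6 B N$)
$- 9890 r{\left(Z,A{\left(5 \right)} \right)} = - 9890 \cdot 3 \left(-4 + 5\right) \left(1 + 2 \left(- \frac{1}{20}\right)\right) = - 9890 \cdot 3 \cdot 1 \left(1 - \frac{1}{10}\right) = - 9890 \cdot 3 \cdot 1 \cdot \frac{9}{10} = \left(-9890\right) \frac{27}{10} = -26703$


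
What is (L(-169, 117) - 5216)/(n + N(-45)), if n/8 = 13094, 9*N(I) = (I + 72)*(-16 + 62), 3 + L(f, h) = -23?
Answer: -2621/52445 ≈ -0.049976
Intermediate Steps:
L(f, h) = -26 (L(f, h) = -3 - 23 = -26)
N(I) = 368 + 46*I/9 (N(I) = ((I + 72)*(-16 + 62))/9 = ((72 + I)*46)/9 = (3312 + 46*I)/9 = 368 + 46*I/9)
n = 104752 (n = 8*13094 = 104752)
(L(-169, 117) - 5216)/(n + N(-45)) = (-26 - 5216)/(104752 + (368 + (46/9)*(-45))) = -5242/(104752 + (368 - 230)) = -5242/(104752 + 138) = -5242/104890 = -5242*1/104890 = -2621/52445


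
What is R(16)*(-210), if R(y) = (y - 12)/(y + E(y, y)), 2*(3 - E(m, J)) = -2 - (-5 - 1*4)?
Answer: -1680/31 ≈ -54.194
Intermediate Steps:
E(m, J) = -½ (E(m, J) = 3 - (-2 - (-5 - 1*4))/2 = 3 - (-2 - (-5 - 4))/2 = 3 - (-2 - 1*(-9))/2 = 3 - (-2 + 9)/2 = 3 - ½*7 = 3 - 7/2 = -½)
R(y) = (-12 + y)/(-½ + y) (R(y) = (y - 12)/(y - ½) = (-12 + y)/(-½ + y))
R(16)*(-210) = (2*(-12 + 16)/(-1 + 2*16))*(-210) = (2*4/(-1 + 32))*(-210) = (2*4/31)*(-210) = (2*(1/31)*4)*(-210) = (8/31)*(-210) = -1680/31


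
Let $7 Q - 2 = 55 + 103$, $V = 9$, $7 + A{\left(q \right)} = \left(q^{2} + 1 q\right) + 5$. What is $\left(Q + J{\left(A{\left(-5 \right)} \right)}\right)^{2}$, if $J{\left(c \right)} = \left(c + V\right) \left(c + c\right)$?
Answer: $\frac{48497296}{49} \approx 9.8974 \cdot 10^{5}$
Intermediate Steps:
$A{\left(q \right)} = -2 + q + q^{2}$ ($A{\left(q \right)} = -7 + \left(\left(q^{2} + 1 q\right) + 5\right) = -7 + \left(\left(q^{2} + q\right) + 5\right) = -7 + \left(\left(q + q^{2}\right) + 5\right) = -7 + \left(5 + q + q^{2}\right) = -2 + q + q^{2}$)
$Q = \frac{160}{7}$ ($Q = \frac{2}{7} + \frac{55 + 103}{7} = \frac{2}{7} + \frac{1}{7} \cdot 158 = \frac{2}{7} + \frac{158}{7} = \frac{160}{7} \approx 22.857$)
$J{\left(c \right)} = 2 c \left(9 + c\right)$ ($J{\left(c \right)} = \left(c + 9\right) \left(c + c\right) = \left(9 + c\right) 2 c = 2 c \left(9 + c\right)$)
$\left(Q + J{\left(A{\left(-5 \right)} \right)}\right)^{2} = \left(\frac{160}{7} + 2 \left(-2 - 5 + \left(-5\right)^{2}\right) \left(9 - \left(7 - 25\right)\right)\right)^{2} = \left(\frac{160}{7} + 2 \left(-2 - 5 + 25\right) \left(9 - -18\right)\right)^{2} = \left(\frac{160}{7} + 2 \cdot 18 \left(9 + 18\right)\right)^{2} = \left(\frac{160}{7} + 2 \cdot 18 \cdot 27\right)^{2} = \left(\frac{160}{7} + 972\right)^{2} = \left(\frac{6964}{7}\right)^{2} = \frac{48497296}{49}$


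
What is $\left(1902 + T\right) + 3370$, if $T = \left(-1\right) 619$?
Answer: $4653$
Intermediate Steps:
$T = -619$
$\left(1902 + T\right) + 3370 = \left(1902 - 619\right) + 3370 = 1283 + 3370 = 4653$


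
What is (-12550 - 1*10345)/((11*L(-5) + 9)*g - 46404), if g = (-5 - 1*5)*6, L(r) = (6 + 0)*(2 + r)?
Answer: 22895/35064 ≈ 0.65295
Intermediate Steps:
L(r) = 12 + 6*r (L(r) = 6*(2 + r) = 12 + 6*r)
g = -60 (g = (-5 - 5)*6 = -10*6 = -60)
(-12550 - 1*10345)/((11*L(-5) + 9)*g - 46404) = (-12550 - 1*10345)/((11*(12 + 6*(-5)) + 9)*(-60) - 46404) = (-12550 - 10345)/((11*(12 - 30) + 9)*(-60) - 46404) = -22895/((11*(-18) + 9)*(-60) - 46404) = -22895/((-198 + 9)*(-60) - 46404) = -22895/(-189*(-60) - 46404) = -22895/(11340 - 46404) = -22895/(-35064) = -22895*(-1/35064) = 22895/35064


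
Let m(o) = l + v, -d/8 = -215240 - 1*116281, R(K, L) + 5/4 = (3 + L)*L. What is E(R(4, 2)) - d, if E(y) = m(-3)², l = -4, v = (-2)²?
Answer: -2652168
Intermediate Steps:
R(K, L) = -5/4 + L*(3 + L) (R(K, L) = -5/4 + (3 + L)*L = -5/4 + L*(3 + L))
v = 4
d = 2652168 (d = -8*(-215240 - 1*116281) = -8*(-215240 - 116281) = -8*(-331521) = 2652168)
m(o) = 0 (m(o) = -4 + 4 = 0)
E(y) = 0 (E(y) = 0² = 0)
E(R(4, 2)) - d = 0 - 1*2652168 = 0 - 2652168 = -2652168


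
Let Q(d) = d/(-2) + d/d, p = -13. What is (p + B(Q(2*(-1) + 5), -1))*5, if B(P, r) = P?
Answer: -135/2 ≈ -67.500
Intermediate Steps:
Q(d) = 1 - d/2 (Q(d) = d*(-1/2) + 1 = -d/2 + 1 = 1 - d/2)
(p + B(Q(2*(-1) + 5), -1))*5 = (-13 + (1 - (2*(-1) + 5)/2))*5 = (-13 + (1 - (-2 + 5)/2))*5 = (-13 + (1 - 1/2*3))*5 = (-13 + (1 - 3/2))*5 = (-13 - 1/2)*5 = -27/2*5 = -135/2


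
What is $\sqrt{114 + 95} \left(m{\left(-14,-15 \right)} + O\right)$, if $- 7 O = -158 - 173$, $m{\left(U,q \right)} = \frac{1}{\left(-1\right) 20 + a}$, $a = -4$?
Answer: $\frac{7937 \sqrt{209}}{168} \approx 683.0$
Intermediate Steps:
$m{\left(U,q \right)} = - \frac{1}{24}$ ($m{\left(U,q \right)} = \frac{1}{\left(-1\right) 20 - 4} = \frac{1}{-20 - 4} = \frac{1}{-24} = - \frac{1}{24}$)
$O = \frac{331}{7}$ ($O = - \frac{-158 - 173}{7} = \left(- \frac{1}{7}\right) \left(-331\right) = \frac{331}{7} \approx 47.286$)
$\sqrt{114 + 95} \left(m{\left(-14,-15 \right)} + O\right) = \sqrt{114 + 95} \left(- \frac{1}{24} + \frac{331}{7}\right) = \sqrt{209} \cdot \frac{7937}{168} = \frac{7937 \sqrt{209}}{168}$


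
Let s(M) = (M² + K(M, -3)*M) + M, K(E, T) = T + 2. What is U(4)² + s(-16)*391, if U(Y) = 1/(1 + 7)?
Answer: 6406145/64 ≈ 1.0010e+5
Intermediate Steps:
K(E, T) = 2 + T
s(M) = M² (s(M) = (M² + (2 - 3)*M) + M = (M² - M) + M = M²)
U(Y) = ⅛ (U(Y) = 1/8 = ⅛)
U(4)² + s(-16)*391 = (⅛)² + (-16)²*391 = 1/64 + 256*391 = 1/64 + 100096 = 6406145/64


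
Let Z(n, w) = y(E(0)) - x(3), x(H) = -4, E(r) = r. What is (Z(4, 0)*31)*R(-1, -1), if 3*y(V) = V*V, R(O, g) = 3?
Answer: 372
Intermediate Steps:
y(V) = V²/3 (y(V) = (V*V)/3 = V²/3)
Z(n, w) = 4 (Z(n, w) = (⅓)*0² - 1*(-4) = (⅓)*0 + 4 = 0 + 4 = 4)
(Z(4, 0)*31)*R(-1, -1) = (4*31)*3 = 124*3 = 372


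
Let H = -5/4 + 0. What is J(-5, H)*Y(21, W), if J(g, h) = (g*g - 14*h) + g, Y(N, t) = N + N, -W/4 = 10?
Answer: 1575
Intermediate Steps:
W = -40 (W = -4*10 = -40)
Y(N, t) = 2*N
H = -5/4 (H = -5*¼ + 0 = -5/4 + 0 = -5/4 ≈ -1.2500)
J(g, h) = g + g² - 14*h (J(g, h) = (g² - 14*h) + g = g + g² - 14*h)
J(-5, H)*Y(21, W) = (-5 + (-5)² - 14*(-5/4))*(2*21) = (-5 + 25 + 35/2)*42 = (75/2)*42 = 1575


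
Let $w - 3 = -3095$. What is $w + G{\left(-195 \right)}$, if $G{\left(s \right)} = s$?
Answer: $-3287$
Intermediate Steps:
$w = -3092$ ($w = 3 - 3095 = -3092$)
$w + G{\left(-195 \right)} = -3092 - 195 = -3287$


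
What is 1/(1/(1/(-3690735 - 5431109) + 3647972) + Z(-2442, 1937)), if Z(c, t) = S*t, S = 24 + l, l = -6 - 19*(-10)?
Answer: 33276231500367/13406860566580984676 ≈ 2.4820e-6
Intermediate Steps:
l = 184 (l = -6 + 190 = 184)
S = 208 (S = 24 + 184 = 208)
Z(c, t) = 208*t
1/(1/(1/(-3690735 - 5431109) + 3647972) + Z(-2442, 1937)) = 1/(1/(1/(-3690735 - 5431109) + 3647972) + 208*1937) = 1/(1/(1/(-9121844) + 3647972) + 402896) = 1/(1/(-1/9121844 + 3647972) + 402896) = 1/(1/(33276231500367/9121844) + 402896) = 1/(9121844/33276231500367 + 402896) = 1/(13406860566580984676/33276231500367) = 33276231500367/13406860566580984676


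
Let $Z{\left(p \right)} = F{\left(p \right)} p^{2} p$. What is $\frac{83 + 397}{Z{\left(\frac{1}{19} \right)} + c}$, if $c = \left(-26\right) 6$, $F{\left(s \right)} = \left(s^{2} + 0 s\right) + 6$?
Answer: $- \frac{1188527520}{386269277} \approx -3.0769$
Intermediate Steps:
$F{\left(s \right)} = 6 + s^{2}$ ($F{\left(s \right)} = \left(s^{2} + 0\right) + 6 = s^{2} + 6 = 6 + s^{2}$)
$Z{\left(p \right)} = p^{3} \left(6 + p^{2}\right)$ ($Z{\left(p \right)} = \left(6 + p^{2}\right) p^{2} p = p^{2} \left(6 + p^{2}\right) p = p^{3} \left(6 + p^{2}\right)$)
$c = -156$
$\frac{83 + 397}{Z{\left(\frac{1}{19} \right)} + c} = \frac{83 + 397}{\left(\frac{1}{19}\right)^{3} \left(6 + \left(\frac{1}{19}\right)^{2}\right) - 156} = \frac{480}{\frac{6 + \left(\frac{1}{19}\right)^{2}}{6859} - 156} = \frac{480}{\frac{6 + \frac{1}{361}}{6859} - 156} = \frac{480}{\frac{1}{6859} \cdot \frac{2167}{361} - 156} = \frac{480}{\frac{2167}{2476099} - 156} = \frac{480}{- \frac{386269277}{2476099}} = 480 \left(- \frac{2476099}{386269277}\right) = - \frac{1188527520}{386269277}$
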